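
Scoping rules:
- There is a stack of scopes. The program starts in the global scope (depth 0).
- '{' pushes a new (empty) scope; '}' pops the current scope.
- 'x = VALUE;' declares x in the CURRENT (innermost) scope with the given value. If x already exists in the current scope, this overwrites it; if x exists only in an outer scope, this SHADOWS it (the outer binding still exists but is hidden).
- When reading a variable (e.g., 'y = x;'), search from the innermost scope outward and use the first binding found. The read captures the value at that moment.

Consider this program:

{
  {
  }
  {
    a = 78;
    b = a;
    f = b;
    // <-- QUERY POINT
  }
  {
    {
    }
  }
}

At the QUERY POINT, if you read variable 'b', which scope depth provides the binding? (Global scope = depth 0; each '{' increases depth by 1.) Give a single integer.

Answer: 2

Derivation:
Step 1: enter scope (depth=1)
Step 2: enter scope (depth=2)
Step 3: exit scope (depth=1)
Step 4: enter scope (depth=2)
Step 5: declare a=78 at depth 2
Step 6: declare b=(read a)=78 at depth 2
Step 7: declare f=(read b)=78 at depth 2
Visible at query point: a=78 b=78 f=78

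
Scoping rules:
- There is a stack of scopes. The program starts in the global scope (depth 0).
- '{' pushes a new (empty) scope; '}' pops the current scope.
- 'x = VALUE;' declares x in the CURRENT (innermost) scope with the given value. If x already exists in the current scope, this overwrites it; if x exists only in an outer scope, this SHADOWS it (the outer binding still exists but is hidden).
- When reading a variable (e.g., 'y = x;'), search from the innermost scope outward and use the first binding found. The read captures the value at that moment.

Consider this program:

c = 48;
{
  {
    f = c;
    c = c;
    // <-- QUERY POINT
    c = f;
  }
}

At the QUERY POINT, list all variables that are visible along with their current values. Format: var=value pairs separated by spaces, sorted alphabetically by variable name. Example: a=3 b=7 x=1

Step 1: declare c=48 at depth 0
Step 2: enter scope (depth=1)
Step 3: enter scope (depth=2)
Step 4: declare f=(read c)=48 at depth 2
Step 5: declare c=(read c)=48 at depth 2
Visible at query point: c=48 f=48

Answer: c=48 f=48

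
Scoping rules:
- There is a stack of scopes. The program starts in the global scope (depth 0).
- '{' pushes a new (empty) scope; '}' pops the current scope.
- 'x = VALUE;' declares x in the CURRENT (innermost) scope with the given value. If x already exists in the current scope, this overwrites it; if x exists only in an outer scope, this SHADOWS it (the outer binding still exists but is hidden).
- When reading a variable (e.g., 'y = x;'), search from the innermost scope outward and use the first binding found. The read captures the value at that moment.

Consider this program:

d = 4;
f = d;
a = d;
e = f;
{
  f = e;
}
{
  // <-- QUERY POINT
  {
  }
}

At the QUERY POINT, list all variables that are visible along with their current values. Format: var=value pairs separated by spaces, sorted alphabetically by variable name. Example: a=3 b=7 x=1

Answer: a=4 d=4 e=4 f=4

Derivation:
Step 1: declare d=4 at depth 0
Step 2: declare f=(read d)=4 at depth 0
Step 3: declare a=(read d)=4 at depth 0
Step 4: declare e=(read f)=4 at depth 0
Step 5: enter scope (depth=1)
Step 6: declare f=(read e)=4 at depth 1
Step 7: exit scope (depth=0)
Step 8: enter scope (depth=1)
Visible at query point: a=4 d=4 e=4 f=4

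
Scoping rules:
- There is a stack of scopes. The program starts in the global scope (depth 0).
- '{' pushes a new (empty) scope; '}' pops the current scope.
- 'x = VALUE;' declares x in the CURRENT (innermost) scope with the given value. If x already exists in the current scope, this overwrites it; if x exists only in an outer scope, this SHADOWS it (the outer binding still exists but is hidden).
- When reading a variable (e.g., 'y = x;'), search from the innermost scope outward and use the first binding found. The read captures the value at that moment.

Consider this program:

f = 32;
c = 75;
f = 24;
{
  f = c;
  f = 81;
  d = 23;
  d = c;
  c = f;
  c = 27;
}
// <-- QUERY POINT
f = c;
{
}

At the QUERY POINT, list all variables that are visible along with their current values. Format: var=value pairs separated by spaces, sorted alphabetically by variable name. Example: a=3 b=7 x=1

Step 1: declare f=32 at depth 0
Step 2: declare c=75 at depth 0
Step 3: declare f=24 at depth 0
Step 4: enter scope (depth=1)
Step 5: declare f=(read c)=75 at depth 1
Step 6: declare f=81 at depth 1
Step 7: declare d=23 at depth 1
Step 8: declare d=(read c)=75 at depth 1
Step 9: declare c=(read f)=81 at depth 1
Step 10: declare c=27 at depth 1
Step 11: exit scope (depth=0)
Visible at query point: c=75 f=24

Answer: c=75 f=24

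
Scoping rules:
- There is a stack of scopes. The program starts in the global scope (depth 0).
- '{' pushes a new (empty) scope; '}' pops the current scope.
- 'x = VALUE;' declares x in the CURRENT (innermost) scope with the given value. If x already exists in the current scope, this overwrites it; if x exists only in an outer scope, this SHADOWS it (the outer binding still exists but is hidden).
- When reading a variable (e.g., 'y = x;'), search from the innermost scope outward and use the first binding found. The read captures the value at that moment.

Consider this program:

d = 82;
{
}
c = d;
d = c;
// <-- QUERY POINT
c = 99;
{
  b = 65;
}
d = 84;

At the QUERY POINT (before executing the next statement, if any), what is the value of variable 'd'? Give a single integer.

Step 1: declare d=82 at depth 0
Step 2: enter scope (depth=1)
Step 3: exit scope (depth=0)
Step 4: declare c=(read d)=82 at depth 0
Step 5: declare d=(read c)=82 at depth 0
Visible at query point: c=82 d=82

Answer: 82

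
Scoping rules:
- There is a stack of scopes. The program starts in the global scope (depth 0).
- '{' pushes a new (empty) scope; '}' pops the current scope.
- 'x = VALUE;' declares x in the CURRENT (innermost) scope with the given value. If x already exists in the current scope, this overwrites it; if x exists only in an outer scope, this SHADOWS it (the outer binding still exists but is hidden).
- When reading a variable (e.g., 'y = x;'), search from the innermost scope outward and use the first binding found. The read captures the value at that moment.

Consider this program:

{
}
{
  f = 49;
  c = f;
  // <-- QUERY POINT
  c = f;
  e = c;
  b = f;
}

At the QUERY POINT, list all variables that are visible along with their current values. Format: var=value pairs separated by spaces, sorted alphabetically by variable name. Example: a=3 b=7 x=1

Step 1: enter scope (depth=1)
Step 2: exit scope (depth=0)
Step 3: enter scope (depth=1)
Step 4: declare f=49 at depth 1
Step 5: declare c=(read f)=49 at depth 1
Visible at query point: c=49 f=49

Answer: c=49 f=49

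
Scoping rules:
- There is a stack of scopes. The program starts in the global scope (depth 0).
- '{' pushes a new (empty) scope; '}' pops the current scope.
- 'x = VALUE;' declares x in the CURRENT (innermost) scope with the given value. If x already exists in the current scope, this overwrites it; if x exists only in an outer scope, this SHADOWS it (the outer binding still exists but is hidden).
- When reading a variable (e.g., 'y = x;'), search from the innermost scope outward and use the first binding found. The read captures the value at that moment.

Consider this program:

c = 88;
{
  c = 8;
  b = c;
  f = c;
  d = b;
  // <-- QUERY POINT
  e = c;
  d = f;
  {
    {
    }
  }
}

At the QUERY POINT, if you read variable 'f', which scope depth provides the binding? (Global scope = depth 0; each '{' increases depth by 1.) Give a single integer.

Answer: 1

Derivation:
Step 1: declare c=88 at depth 0
Step 2: enter scope (depth=1)
Step 3: declare c=8 at depth 1
Step 4: declare b=(read c)=8 at depth 1
Step 5: declare f=(read c)=8 at depth 1
Step 6: declare d=(read b)=8 at depth 1
Visible at query point: b=8 c=8 d=8 f=8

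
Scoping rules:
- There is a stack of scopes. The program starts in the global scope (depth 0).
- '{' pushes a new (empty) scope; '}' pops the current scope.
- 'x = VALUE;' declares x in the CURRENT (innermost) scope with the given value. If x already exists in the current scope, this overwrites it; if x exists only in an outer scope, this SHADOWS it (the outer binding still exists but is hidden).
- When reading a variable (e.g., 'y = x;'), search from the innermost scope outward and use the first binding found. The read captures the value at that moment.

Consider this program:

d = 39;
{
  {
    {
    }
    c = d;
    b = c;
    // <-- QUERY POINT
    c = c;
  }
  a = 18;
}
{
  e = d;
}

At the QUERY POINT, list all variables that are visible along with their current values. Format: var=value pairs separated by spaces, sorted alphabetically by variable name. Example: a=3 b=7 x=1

Answer: b=39 c=39 d=39

Derivation:
Step 1: declare d=39 at depth 0
Step 2: enter scope (depth=1)
Step 3: enter scope (depth=2)
Step 4: enter scope (depth=3)
Step 5: exit scope (depth=2)
Step 6: declare c=(read d)=39 at depth 2
Step 7: declare b=(read c)=39 at depth 2
Visible at query point: b=39 c=39 d=39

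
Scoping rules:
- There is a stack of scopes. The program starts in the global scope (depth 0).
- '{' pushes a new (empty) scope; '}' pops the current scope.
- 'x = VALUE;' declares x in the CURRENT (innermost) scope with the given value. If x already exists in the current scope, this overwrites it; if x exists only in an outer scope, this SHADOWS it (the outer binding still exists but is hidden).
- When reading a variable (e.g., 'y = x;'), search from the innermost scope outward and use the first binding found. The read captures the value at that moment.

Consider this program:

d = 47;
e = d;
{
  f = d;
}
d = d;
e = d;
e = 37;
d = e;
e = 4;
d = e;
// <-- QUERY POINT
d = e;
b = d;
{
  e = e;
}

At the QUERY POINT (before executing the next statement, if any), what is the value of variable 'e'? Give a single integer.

Answer: 4

Derivation:
Step 1: declare d=47 at depth 0
Step 2: declare e=(read d)=47 at depth 0
Step 3: enter scope (depth=1)
Step 4: declare f=(read d)=47 at depth 1
Step 5: exit scope (depth=0)
Step 6: declare d=(read d)=47 at depth 0
Step 7: declare e=(read d)=47 at depth 0
Step 8: declare e=37 at depth 0
Step 9: declare d=(read e)=37 at depth 0
Step 10: declare e=4 at depth 0
Step 11: declare d=(read e)=4 at depth 0
Visible at query point: d=4 e=4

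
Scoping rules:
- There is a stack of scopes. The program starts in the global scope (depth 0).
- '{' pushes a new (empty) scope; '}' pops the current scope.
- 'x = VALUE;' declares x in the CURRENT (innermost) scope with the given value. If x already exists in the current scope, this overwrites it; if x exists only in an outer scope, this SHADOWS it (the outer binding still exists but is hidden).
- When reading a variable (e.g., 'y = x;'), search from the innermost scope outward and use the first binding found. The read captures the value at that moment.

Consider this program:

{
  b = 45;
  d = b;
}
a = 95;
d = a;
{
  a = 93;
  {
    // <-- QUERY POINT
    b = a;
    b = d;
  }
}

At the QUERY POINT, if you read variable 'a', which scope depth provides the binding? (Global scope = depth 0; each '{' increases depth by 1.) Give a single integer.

Answer: 1

Derivation:
Step 1: enter scope (depth=1)
Step 2: declare b=45 at depth 1
Step 3: declare d=(read b)=45 at depth 1
Step 4: exit scope (depth=0)
Step 5: declare a=95 at depth 0
Step 6: declare d=(read a)=95 at depth 0
Step 7: enter scope (depth=1)
Step 8: declare a=93 at depth 1
Step 9: enter scope (depth=2)
Visible at query point: a=93 d=95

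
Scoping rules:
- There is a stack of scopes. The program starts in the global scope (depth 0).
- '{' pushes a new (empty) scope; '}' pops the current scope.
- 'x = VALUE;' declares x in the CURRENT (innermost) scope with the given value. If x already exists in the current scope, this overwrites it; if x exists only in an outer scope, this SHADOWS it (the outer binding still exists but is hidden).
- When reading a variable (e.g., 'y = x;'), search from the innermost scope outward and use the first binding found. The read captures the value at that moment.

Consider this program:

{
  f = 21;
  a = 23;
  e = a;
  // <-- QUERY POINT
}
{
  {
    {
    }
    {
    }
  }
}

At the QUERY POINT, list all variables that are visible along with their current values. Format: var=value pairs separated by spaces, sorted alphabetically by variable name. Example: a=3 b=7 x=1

Answer: a=23 e=23 f=21

Derivation:
Step 1: enter scope (depth=1)
Step 2: declare f=21 at depth 1
Step 3: declare a=23 at depth 1
Step 4: declare e=(read a)=23 at depth 1
Visible at query point: a=23 e=23 f=21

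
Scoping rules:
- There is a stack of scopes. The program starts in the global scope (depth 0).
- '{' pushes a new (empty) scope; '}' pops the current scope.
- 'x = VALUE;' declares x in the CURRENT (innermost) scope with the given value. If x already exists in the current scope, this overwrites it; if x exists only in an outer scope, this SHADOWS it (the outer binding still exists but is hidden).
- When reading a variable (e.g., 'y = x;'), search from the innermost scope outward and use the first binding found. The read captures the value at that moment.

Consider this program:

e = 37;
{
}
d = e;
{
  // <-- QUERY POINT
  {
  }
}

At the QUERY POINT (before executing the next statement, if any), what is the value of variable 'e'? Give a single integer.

Answer: 37

Derivation:
Step 1: declare e=37 at depth 0
Step 2: enter scope (depth=1)
Step 3: exit scope (depth=0)
Step 4: declare d=(read e)=37 at depth 0
Step 5: enter scope (depth=1)
Visible at query point: d=37 e=37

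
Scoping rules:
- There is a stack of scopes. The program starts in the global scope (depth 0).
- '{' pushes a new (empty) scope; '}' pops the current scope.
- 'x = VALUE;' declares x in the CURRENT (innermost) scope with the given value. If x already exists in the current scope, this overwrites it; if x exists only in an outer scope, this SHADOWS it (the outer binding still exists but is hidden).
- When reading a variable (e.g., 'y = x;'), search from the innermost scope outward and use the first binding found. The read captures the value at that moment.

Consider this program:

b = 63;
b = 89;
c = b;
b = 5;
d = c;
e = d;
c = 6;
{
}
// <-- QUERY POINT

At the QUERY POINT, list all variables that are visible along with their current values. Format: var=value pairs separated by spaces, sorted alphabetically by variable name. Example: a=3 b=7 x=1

Answer: b=5 c=6 d=89 e=89

Derivation:
Step 1: declare b=63 at depth 0
Step 2: declare b=89 at depth 0
Step 3: declare c=(read b)=89 at depth 0
Step 4: declare b=5 at depth 0
Step 5: declare d=(read c)=89 at depth 0
Step 6: declare e=(read d)=89 at depth 0
Step 7: declare c=6 at depth 0
Step 8: enter scope (depth=1)
Step 9: exit scope (depth=0)
Visible at query point: b=5 c=6 d=89 e=89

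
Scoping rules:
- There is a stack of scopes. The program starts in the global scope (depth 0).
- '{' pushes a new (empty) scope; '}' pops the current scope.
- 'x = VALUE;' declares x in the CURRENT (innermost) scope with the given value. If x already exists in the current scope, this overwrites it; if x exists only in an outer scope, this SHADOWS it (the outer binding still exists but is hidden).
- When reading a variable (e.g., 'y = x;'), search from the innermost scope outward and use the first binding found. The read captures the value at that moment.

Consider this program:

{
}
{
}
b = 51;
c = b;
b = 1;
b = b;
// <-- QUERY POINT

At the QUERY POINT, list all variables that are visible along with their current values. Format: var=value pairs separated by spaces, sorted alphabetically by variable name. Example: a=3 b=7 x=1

Step 1: enter scope (depth=1)
Step 2: exit scope (depth=0)
Step 3: enter scope (depth=1)
Step 4: exit scope (depth=0)
Step 5: declare b=51 at depth 0
Step 6: declare c=(read b)=51 at depth 0
Step 7: declare b=1 at depth 0
Step 8: declare b=(read b)=1 at depth 0
Visible at query point: b=1 c=51

Answer: b=1 c=51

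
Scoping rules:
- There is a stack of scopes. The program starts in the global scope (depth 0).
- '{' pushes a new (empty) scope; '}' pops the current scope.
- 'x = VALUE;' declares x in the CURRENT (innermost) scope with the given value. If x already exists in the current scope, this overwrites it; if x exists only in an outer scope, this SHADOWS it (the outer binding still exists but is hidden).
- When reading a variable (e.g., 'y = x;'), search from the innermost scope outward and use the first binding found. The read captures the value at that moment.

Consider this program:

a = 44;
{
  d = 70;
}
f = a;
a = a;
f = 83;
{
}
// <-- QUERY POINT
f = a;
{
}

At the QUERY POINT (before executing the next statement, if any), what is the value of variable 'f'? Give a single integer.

Answer: 83

Derivation:
Step 1: declare a=44 at depth 0
Step 2: enter scope (depth=1)
Step 3: declare d=70 at depth 1
Step 4: exit scope (depth=0)
Step 5: declare f=(read a)=44 at depth 0
Step 6: declare a=(read a)=44 at depth 0
Step 7: declare f=83 at depth 0
Step 8: enter scope (depth=1)
Step 9: exit scope (depth=0)
Visible at query point: a=44 f=83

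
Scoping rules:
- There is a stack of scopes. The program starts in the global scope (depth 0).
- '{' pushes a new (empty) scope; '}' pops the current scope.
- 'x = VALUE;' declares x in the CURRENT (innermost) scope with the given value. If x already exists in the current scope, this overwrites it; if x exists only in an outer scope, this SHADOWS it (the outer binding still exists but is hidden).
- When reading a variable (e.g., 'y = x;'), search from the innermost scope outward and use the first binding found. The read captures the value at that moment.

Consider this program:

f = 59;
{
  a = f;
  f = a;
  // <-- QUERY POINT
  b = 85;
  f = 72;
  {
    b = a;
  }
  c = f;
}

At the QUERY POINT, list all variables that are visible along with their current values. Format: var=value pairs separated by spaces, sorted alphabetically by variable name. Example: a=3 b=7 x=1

Step 1: declare f=59 at depth 0
Step 2: enter scope (depth=1)
Step 3: declare a=(read f)=59 at depth 1
Step 4: declare f=(read a)=59 at depth 1
Visible at query point: a=59 f=59

Answer: a=59 f=59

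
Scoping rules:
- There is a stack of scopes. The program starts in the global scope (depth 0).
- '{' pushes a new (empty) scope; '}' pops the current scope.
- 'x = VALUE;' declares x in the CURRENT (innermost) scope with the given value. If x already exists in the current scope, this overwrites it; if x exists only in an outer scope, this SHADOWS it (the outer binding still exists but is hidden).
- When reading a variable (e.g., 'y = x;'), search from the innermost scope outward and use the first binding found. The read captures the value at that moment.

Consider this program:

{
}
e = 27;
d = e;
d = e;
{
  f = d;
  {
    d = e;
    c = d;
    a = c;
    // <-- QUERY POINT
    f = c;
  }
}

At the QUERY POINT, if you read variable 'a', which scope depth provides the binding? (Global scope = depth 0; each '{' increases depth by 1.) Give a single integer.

Step 1: enter scope (depth=1)
Step 2: exit scope (depth=0)
Step 3: declare e=27 at depth 0
Step 4: declare d=(read e)=27 at depth 0
Step 5: declare d=(read e)=27 at depth 0
Step 6: enter scope (depth=1)
Step 7: declare f=(read d)=27 at depth 1
Step 8: enter scope (depth=2)
Step 9: declare d=(read e)=27 at depth 2
Step 10: declare c=(read d)=27 at depth 2
Step 11: declare a=(read c)=27 at depth 2
Visible at query point: a=27 c=27 d=27 e=27 f=27

Answer: 2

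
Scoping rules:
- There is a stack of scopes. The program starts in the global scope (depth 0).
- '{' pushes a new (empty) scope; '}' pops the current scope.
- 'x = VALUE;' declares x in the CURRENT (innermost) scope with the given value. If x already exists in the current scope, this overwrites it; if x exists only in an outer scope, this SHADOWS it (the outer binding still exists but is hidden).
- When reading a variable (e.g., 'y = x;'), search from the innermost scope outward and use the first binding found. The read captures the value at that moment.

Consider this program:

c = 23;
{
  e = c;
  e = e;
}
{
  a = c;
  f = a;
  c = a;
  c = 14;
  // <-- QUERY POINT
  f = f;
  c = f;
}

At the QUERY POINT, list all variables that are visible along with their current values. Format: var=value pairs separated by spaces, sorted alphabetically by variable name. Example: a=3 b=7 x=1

Answer: a=23 c=14 f=23

Derivation:
Step 1: declare c=23 at depth 0
Step 2: enter scope (depth=1)
Step 3: declare e=(read c)=23 at depth 1
Step 4: declare e=(read e)=23 at depth 1
Step 5: exit scope (depth=0)
Step 6: enter scope (depth=1)
Step 7: declare a=(read c)=23 at depth 1
Step 8: declare f=(read a)=23 at depth 1
Step 9: declare c=(read a)=23 at depth 1
Step 10: declare c=14 at depth 1
Visible at query point: a=23 c=14 f=23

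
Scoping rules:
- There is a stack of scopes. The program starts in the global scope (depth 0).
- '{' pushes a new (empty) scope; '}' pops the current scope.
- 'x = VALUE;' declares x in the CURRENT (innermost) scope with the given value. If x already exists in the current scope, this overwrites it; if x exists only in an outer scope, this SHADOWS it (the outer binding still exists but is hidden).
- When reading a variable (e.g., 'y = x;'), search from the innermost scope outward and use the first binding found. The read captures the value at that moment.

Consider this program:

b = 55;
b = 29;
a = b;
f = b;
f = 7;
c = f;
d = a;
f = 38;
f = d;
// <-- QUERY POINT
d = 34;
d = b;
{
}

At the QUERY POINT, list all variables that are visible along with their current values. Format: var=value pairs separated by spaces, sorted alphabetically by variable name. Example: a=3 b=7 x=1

Step 1: declare b=55 at depth 0
Step 2: declare b=29 at depth 0
Step 3: declare a=(read b)=29 at depth 0
Step 4: declare f=(read b)=29 at depth 0
Step 5: declare f=7 at depth 0
Step 6: declare c=(read f)=7 at depth 0
Step 7: declare d=(read a)=29 at depth 0
Step 8: declare f=38 at depth 0
Step 9: declare f=(read d)=29 at depth 0
Visible at query point: a=29 b=29 c=7 d=29 f=29

Answer: a=29 b=29 c=7 d=29 f=29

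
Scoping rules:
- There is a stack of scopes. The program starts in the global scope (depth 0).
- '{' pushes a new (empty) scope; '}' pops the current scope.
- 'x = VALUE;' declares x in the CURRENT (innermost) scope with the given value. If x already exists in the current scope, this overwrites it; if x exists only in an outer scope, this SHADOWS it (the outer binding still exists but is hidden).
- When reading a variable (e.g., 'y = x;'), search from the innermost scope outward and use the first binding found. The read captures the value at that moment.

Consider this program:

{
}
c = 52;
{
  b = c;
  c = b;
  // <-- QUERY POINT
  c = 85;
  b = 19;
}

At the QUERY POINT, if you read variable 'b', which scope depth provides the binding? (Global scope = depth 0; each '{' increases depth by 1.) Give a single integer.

Answer: 1

Derivation:
Step 1: enter scope (depth=1)
Step 2: exit scope (depth=0)
Step 3: declare c=52 at depth 0
Step 4: enter scope (depth=1)
Step 5: declare b=(read c)=52 at depth 1
Step 6: declare c=(read b)=52 at depth 1
Visible at query point: b=52 c=52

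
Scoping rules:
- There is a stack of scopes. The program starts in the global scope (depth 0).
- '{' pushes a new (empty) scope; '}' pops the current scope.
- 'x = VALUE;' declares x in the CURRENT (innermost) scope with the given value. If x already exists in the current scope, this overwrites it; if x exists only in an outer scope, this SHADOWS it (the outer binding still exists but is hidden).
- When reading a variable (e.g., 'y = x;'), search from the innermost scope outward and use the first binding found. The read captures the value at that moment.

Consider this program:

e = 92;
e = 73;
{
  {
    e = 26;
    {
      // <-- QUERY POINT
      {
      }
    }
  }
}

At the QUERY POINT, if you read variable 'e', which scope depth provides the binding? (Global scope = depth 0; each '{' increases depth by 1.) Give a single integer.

Answer: 2

Derivation:
Step 1: declare e=92 at depth 0
Step 2: declare e=73 at depth 0
Step 3: enter scope (depth=1)
Step 4: enter scope (depth=2)
Step 5: declare e=26 at depth 2
Step 6: enter scope (depth=3)
Visible at query point: e=26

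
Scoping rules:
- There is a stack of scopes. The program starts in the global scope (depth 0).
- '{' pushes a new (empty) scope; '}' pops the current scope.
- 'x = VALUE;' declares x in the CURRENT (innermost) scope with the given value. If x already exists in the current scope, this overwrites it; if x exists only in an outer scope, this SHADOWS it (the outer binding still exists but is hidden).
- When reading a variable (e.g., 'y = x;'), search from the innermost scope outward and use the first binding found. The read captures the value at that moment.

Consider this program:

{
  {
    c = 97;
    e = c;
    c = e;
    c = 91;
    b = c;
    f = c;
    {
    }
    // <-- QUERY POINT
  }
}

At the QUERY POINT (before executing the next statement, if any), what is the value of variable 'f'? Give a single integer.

Answer: 91

Derivation:
Step 1: enter scope (depth=1)
Step 2: enter scope (depth=2)
Step 3: declare c=97 at depth 2
Step 4: declare e=(read c)=97 at depth 2
Step 5: declare c=(read e)=97 at depth 2
Step 6: declare c=91 at depth 2
Step 7: declare b=(read c)=91 at depth 2
Step 8: declare f=(read c)=91 at depth 2
Step 9: enter scope (depth=3)
Step 10: exit scope (depth=2)
Visible at query point: b=91 c=91 e=97 f=91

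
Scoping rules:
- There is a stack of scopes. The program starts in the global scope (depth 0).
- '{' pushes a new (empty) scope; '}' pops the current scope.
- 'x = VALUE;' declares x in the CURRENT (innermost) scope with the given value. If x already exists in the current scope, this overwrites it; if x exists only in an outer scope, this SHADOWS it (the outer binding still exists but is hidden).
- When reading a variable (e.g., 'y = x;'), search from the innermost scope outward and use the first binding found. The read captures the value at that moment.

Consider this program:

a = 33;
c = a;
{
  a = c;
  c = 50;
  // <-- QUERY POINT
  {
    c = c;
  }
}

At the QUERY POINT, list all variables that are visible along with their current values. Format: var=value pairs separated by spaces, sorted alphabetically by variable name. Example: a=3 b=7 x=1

Answer: a=33 c=50

Derivation:
Step 1: declare a=33 at depth 0
Step 2: declare c=(read a)=33 at depth 0
Step 3: enter scope (depth=1)
Step 4: declare a=(read c)=33 at depth 1
Step 5: declare c=50 at depth 1
Visible at query point: a=33 c=50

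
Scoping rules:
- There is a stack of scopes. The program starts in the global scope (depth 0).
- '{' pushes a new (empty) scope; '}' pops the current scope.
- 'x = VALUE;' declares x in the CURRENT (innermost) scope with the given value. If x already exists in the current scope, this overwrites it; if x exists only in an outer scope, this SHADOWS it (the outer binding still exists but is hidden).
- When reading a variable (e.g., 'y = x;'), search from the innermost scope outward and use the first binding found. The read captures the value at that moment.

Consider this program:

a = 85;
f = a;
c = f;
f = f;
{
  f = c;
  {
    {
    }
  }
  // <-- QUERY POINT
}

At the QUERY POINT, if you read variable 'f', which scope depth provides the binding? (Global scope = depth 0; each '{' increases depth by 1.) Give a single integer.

Step 1: declare a=85 at depth 0
Step 2: declare f=(read a)=85 at depth 0
Step 3: declare c=(read f)=85 at depth 0
Step 4: declare f=(read f)=85 at depth 0
Step 5: enter scope (depth=1)
Step 6: declare f=(read c)=85 at depth 1
Step 7: enter scope (depth=2)
Step 8: enter scope (depth=3)
Step 9: exit scope (depth=2)
Step 10: exit scope (depth=1)
Visible at query point: a=85 c=85 f=85

Answer: 1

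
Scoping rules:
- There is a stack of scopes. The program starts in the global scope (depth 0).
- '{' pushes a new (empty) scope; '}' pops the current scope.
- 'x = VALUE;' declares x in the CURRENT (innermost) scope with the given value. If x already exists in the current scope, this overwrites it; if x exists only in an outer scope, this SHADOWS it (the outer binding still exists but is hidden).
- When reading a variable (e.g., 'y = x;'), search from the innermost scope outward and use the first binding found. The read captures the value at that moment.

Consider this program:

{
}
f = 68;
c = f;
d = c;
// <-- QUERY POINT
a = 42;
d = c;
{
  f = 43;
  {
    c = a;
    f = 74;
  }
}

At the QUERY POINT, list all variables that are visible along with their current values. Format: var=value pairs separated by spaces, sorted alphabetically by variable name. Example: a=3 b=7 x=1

Answer: c=68 d=68 f=68

Derivation:
Step 1: enter scope (depth=1)
Step 2: exit scope (depth=0)
Step 3: declare f=68 at depth 0
Step 4: declare c=(read f)=68 at depth 0
Step 5: declare d=(read c)=68 at depth 0
Visible at query point: c=68 d=68 f=68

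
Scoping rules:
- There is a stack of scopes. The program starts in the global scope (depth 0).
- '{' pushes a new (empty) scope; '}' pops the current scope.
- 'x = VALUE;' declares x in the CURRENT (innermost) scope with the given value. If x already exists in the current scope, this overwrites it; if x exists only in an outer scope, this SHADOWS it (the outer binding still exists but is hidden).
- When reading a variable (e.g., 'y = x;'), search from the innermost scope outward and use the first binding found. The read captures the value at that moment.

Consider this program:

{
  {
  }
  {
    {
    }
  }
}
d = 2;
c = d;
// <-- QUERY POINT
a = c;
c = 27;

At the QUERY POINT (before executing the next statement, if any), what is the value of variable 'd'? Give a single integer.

Step 1: enter scope (depth=1)
Step 2: enter scope (depth=2)
Step 3: exit scope (depth=1)
Step 4: enter scope (depth=2)
Step 5: enter scope (depth=3)
Step 6: exit scope (depth=2)
Step 7: exit scope (depth=1)
Step 8: exit scope (depth=0)
Step 9: declare d=2 at depth 0
Step 10: declare c=(read d)=2 at depth 0
Visible at query point: c=2 d=2

Answer: 2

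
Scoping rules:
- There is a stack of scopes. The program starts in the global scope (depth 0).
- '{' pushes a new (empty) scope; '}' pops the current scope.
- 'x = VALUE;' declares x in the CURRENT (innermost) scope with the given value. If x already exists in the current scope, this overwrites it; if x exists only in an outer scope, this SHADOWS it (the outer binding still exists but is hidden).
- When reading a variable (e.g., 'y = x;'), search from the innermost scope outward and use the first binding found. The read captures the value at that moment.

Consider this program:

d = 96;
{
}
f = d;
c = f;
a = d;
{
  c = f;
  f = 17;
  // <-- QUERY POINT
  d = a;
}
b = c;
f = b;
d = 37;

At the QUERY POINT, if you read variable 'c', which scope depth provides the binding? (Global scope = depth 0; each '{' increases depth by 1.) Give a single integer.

Step 1: declare d=96 at depth 0
Step 2: enter scope (depth=1)
Step 3: exit scope (depth=0)
Step 4: declare f=(read d)=96 at depth 0
Step 5: declare c=(read f)=96 at depth 0
Step 6: declare a=(read d)=96 at depth 0
Step 7: enter scope (depth=1)
Step 8: declare c=(read f)=96 at depth 1
Step 9: declare f=17 at depth 1
Visible at query point: a=96 c=96 d=96 f=17

Answer: 1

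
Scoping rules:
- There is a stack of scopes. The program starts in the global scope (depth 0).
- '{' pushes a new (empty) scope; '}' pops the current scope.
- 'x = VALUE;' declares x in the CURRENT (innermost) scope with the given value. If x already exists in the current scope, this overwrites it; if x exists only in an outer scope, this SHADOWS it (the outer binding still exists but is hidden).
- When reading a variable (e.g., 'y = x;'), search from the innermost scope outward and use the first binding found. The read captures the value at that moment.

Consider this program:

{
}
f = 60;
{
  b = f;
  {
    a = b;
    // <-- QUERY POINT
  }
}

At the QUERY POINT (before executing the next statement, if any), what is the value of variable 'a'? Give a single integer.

Answer: 60

Derivation:
Step 1: enter scope (depth=1)
Step 2: exit scope (depth=0)
Step 3: declare f=60 at depth 0
Step 4: enter scope (depth=1)
Step 5: declare b=(read f)=60 at depth 1
Step 6: enter scope (depth=2)
Step 7: declare a=(read b)=60 at depth 2
Visible at query point: a=60 b=60 f=60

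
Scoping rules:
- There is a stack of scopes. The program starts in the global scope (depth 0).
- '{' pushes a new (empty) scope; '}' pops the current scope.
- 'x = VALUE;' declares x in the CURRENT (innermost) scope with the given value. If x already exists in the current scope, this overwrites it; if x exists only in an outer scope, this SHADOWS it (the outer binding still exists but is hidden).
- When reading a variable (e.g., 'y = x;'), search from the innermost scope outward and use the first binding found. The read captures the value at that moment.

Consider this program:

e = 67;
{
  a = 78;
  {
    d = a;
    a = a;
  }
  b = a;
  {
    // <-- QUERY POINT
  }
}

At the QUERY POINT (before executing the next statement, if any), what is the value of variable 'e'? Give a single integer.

Step 1: declare e=67 at depth 0
Step 2: enter scope (depth=1)
Step 3: declare a=78 at depth 1
Step 4: enter scope (depth=2)
Step 5: declare d=(read a)=78 at depth 2
Step 6: declare a=(read a)=78 at depth 2
Step 7: exit scope (depth=1)
Step 8: declare b=(read a)=78 at depth 1
Step 9: enter scope (depth=2)
Visible at query point: a=78 b=78 e=67

Answer: 67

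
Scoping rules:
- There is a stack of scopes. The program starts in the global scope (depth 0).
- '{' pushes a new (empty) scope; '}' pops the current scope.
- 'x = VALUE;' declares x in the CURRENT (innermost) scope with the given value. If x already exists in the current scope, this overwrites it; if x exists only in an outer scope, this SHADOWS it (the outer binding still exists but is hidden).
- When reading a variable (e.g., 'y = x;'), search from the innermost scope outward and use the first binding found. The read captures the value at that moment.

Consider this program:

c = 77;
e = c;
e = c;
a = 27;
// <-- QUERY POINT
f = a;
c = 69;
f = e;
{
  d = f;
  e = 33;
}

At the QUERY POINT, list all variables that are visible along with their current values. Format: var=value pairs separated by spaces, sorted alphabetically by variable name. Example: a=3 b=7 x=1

Step 1: declare c=77 at depth 0
Step 2: declare e=(read c)=77 at depth 0
Step 3: declare e=(read c)=77 at depth 0
Step 4: declare a=27 at depth 0
Visible at query point: a=27 c=77 e=77

Answer: a=27 c=77 e=77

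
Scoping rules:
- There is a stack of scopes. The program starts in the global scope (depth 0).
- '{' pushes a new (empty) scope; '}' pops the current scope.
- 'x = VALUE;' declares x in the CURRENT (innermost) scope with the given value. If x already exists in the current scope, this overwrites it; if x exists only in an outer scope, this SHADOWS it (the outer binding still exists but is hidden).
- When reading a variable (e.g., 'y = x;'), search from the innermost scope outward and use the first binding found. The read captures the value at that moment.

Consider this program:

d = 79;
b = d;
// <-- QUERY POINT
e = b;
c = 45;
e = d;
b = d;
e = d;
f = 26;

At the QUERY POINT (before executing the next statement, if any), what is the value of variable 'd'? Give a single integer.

Step 1: declare d=79 at depth 0
Step 2: declare b=(read d)=79 at depth 0
Visible at query point: b=79 d=79

Answer: 79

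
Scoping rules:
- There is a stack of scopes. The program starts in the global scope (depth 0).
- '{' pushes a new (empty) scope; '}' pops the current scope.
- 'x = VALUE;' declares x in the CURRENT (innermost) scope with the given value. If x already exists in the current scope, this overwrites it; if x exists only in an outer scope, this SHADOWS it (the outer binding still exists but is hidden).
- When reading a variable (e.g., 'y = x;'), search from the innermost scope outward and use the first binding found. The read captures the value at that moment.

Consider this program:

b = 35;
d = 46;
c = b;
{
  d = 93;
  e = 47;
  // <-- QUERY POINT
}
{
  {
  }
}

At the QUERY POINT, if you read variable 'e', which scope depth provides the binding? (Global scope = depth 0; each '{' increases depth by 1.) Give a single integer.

Answer: 1

Derivation:
Step 1: declare b=35 at depth 0
Step 2: declare d=46 at depth 0
Step 3: declare c=(read b)=35 at depth 0
Step 4: enter scope (depth=1)
Step 5: declare d=93 at depth 1
Step 6: declare e=47 at depth 1
Visible at query point: b=35 c=35 d=93 e=47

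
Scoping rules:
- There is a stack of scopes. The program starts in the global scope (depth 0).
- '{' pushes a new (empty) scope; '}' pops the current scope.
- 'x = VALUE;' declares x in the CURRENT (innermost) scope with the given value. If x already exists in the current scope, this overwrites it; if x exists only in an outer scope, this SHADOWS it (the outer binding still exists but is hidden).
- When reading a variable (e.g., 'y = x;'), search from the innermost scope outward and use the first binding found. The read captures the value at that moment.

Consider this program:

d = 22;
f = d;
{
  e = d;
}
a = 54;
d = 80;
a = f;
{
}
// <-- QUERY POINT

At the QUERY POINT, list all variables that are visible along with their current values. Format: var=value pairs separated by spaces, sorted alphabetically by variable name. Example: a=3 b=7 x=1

Step 1: declare d=22 at depth 0
Step 2: declare f=(read d)=22 at depth 0
Step 3: enter scope (depth=1)
Step 4: declare e=(read d)=22 at depth 1
Step 5: exit scope (depth=0)
Step 6: declare a=54 at depth 0
Step 7: declare d=80 at depth 0
Step 8: declare a=(read f)=22 at depth 0
Step 9: enter scope (depth=1)
Step 10: exit scope (depth=0)
Visible at query point: a=22 d=80 f=22

Answer: a=22 d=80 f=22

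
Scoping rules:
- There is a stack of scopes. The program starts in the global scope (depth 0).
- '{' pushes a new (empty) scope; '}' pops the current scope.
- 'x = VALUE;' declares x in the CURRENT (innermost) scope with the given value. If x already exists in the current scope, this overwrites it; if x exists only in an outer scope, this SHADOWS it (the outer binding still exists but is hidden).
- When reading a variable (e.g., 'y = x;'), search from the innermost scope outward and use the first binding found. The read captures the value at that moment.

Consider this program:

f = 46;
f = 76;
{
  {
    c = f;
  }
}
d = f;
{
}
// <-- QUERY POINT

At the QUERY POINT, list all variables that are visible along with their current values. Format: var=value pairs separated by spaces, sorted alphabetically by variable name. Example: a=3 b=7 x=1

Step 1: declare f=46 at depth 0
Step 2: declare f=76 at depth 0
Step 3: enter scope (depth=1)
Step 4: enter scope (depth=2)
Step 5: declare c=(read f)=76 at depth 2
Step 6: exit scope (depth=1)
Step 7: exit scope (depth=0)
Step 8: declare d=(read f)=76 at depth 0
Step 9: enter scope (depth=1)
Step 10: exit scope (depth=0)
Visible at query point: d=76 f=76

Answer: d=76 f=76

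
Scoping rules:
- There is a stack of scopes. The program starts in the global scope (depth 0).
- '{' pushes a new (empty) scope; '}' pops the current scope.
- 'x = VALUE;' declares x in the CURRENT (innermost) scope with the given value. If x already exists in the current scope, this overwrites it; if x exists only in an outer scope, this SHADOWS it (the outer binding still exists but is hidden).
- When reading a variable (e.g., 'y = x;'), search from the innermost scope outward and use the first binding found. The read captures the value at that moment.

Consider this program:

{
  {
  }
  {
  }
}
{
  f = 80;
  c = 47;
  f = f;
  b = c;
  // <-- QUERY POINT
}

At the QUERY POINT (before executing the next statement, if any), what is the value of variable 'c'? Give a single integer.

Answer: 47

Derivation:
Step 1: enter scope (depth=1)
Step 2: enter scope (depth=2)
Step 3: exit scope (depth=1)
Step 4: enter scope (depth=2)
Step 5: exit scope (depth=1)
Step 6: exit scope (depth=0)
Step 7: enter scope (depth=1)
Step 8: declare f=80 at depth 1
Step 9: declare c=47 at depth 1
Step 10: declare f=(read f)=80 at depth 1
Step 11: declare b=(read c)=47 at depth 1
Visible at query point: b=47 c=47 f=80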